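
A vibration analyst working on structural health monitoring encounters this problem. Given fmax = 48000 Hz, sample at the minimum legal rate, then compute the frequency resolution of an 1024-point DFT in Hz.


Step 1 — Nyquist sampling rate:
fs = 2 * fmax = 2 * 48000 = 96000 Hz

Step 2 — DFT bin spacing:
df = fs / N = 96000 / 1024 = 93.75 Hz

93.75 Hz


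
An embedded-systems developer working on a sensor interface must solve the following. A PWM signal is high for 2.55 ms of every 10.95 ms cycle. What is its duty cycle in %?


Duty cycle as a percentage:
DC = (t_on / T) * 100
   = (2.55 / 10.95) * 100
   = 0.232877 * 100
   = 23.29 %

23.29 %


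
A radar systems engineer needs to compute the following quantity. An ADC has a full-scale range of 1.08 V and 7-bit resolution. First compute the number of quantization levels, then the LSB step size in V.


Step 1 — number of quantization levels:
L = 2^N = 2^7 = 128

Step 2 — LSB step size:
delta = Vfs / L
      = 1.08 / 128
      = 0.0084375 V

Levels = 128; step size = 0.0084375 V


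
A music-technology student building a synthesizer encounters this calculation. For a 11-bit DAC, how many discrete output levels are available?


Number of quantization levels = 2^N
= 2^11
= 2048

2048


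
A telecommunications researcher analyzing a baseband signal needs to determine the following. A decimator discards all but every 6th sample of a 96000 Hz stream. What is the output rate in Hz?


Decimation reduces the sample rate:
fs_out = fs_in / M
       = 96000 / 6
       = 16000.0 Hz

16000.0 Hz


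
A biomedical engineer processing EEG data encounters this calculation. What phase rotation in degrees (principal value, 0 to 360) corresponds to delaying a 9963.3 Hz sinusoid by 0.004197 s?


Phase shift from frequency and time delay:
phi = 360 * f * t_delay
    = 360 * 9963.3 * 0.004197
    = 15053.75 degrees
    mod 360 = 293.75 degrees

293.75 degrees


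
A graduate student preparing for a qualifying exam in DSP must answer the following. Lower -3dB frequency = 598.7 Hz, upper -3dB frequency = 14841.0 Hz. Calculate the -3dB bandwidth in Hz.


Bandwidth is the difference of -3dB frequencies:
BW = f_high - f_low
   = 14841.0 - 598.7
   = 14242.3 Hz

14242.3 Hz


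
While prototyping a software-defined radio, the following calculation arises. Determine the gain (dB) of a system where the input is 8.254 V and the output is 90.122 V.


Voltage gain in dB:
G = 20 * log10(Vout / Vin)
  = 20 * log10(90.122 / 8.254)
  = 20 * log10(10.918585)
  = 20 * 1.038166
  = 20.76 dB

20.76 dB


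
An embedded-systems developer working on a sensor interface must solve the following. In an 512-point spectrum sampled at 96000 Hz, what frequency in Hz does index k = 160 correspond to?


Frequency of DFT bin k:
f_k = k * fs / N
    = 160 * 96000 / 512
    = 15360000 / 512
    = 30000.0 Hz

30000.0 Hz


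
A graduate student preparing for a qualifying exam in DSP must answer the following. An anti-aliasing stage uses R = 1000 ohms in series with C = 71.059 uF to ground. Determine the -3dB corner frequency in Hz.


Cutoff frequency of a first-order RC filter:
fc = 1 / (2 * pi * R * C)
C = 71.059 uF = 7.1059e-05 F
fc = 1 / (2 * pi * 1000 * 7.1059e-05)
   = 1 / 0.44647686474287
   = 2.239758 Hz

2.239758 Hz


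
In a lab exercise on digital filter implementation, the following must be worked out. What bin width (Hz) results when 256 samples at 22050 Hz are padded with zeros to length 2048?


Frequency resolution after zero-padding:
N_padded = 256 * 8 = 2048
df = fs / N_padded
   = 22050 / 2048
   = 10.7666 Hz

10.7666 Hz


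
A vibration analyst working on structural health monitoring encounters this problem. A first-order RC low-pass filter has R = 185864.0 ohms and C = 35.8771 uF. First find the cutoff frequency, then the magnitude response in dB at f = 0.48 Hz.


Step 1 — cutoff frequency:
fc = 1 / (2*pi*R*C)
C = 35.8771 uF = 3.58771e-05 F
fc = 1 / (2*pi*185864.0*3.58771e-05)
   = 0.0238675 Hz

Step 2 — magnitude at f = 0.48 Hz:
|H(f)| = 1 / sqrt(1 + (f/fc)^2)
f/fc = 0.48 / 0.0238675 = 20.11103
|H| = 1 / sqrt(1 + 404.453528) = 0.0496626
|H|_dB = 20*log10(0.0496626) = -26.08 dB

fc = 0.0238675 Hz; |H(0.48 Hz)| = -26.08 dB


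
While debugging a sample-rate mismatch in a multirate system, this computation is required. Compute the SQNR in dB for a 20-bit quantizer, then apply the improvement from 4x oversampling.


Step 1 — baseline SQNR at Nyquist:
SQNR_base = 6.02*N + 1.76
          = 6.02*20 + 1.76
          = 122.16 dB

Step 2 — oversampling processing gain:
G = 10*log10(OSR) = 10*log10(4) = 6.02 dB

Step 3 — total:
SQNR_total = 122.16 + 6.02 = 128.18 dB

Base SQNR = 122.16 dB; oversampled SQNR = 128.18 dB


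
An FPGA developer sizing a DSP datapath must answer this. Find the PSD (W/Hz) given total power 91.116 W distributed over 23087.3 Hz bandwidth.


Power spectral density:
PSD = P / BW
    = 91.116 / 23087.3
    = 0.00394659 W/Hz

0.00394659 W/Hz


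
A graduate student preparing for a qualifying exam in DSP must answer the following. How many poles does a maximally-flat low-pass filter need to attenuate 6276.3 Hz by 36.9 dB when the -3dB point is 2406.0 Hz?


Butterworth filter order formula:
n = log10(10^(A/10) - 1) / (2 * log10(f_stop/f_pass))
10^(36.9/10) - 1 = 4896.7882
f_stop/f_pass = 6276.3 / 2406.0 = 2.6086
n = 4.4306 -> ceil = 5

5


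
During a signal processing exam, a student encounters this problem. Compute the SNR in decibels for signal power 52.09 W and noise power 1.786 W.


SNR in decibels:
SNR = 10 * log10(Ps / Pn)
    = 10 * log10(52.09 / 1.786)
    = 10 * log10(29.1657)
    = 10 * 1.4649
    = 14.65 dB

14.65 dB


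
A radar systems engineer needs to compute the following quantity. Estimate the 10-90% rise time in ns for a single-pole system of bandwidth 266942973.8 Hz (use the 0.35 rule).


Rise time from bandwidth relationship:
tr = 0.35 / BW
   = 0.35 / 266942973.8
   = 1.311141458e-09 s
   = 1.3111 ns

1.3111 ns


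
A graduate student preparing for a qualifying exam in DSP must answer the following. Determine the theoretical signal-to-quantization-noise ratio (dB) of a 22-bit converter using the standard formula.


Theoretical SNR for a full-scale sinusoid:
SNR = 6.02 * N + 1.76
    = 6.02 * 22 + 1.76
    = 132.44 + 1.76
    = 134.2 dB

134.2 dB


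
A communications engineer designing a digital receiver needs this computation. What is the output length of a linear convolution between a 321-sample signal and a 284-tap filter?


Linear convolution output length:
L = N + M - 1
  = 321 + 284 - 1
  = 604 samples

604


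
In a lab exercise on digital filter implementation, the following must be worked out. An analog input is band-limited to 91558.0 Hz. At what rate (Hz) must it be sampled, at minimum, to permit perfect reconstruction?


The Nyquist rate is twice the maximum frequency component.
fs_min = 2 * fmax
      = 2 * 91558.0
      = 183116.0 Hz

183116.0


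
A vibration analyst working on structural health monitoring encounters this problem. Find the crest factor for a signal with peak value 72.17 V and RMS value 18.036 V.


Crest factor is the ratio of peak to RMS:
CF = V_peak / V_rms
   = 72.17 / 18.036
   = 4.0014

4.0014


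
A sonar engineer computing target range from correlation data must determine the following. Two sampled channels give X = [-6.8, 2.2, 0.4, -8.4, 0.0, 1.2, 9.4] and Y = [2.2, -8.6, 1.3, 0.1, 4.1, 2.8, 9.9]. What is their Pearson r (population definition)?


Pearson correlation coefficient (population):
r = cov(X,Y) / (std(X) * std(Y))
Mean X = -0.2857, Mean Y = 1.6857
Cov(X,Y) = 9.370204
Std(X) = 5.490623, Std(Y) = 5.116759
r = 0.3335

0.3335


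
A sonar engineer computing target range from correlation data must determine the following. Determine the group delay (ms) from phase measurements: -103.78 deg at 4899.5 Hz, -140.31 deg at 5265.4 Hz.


Group delay from phase difference:
tau = -d(phi)/d(omega)
d(phi) = -36.53 deg = -0.637569 rad
d(omega) = 2*pi*(5265.4 - 4899.5) = 2299.0175 rad/s
tau = -(-0.637569) / 2299.0175
    = 0.2773 ms

0.2773 ms


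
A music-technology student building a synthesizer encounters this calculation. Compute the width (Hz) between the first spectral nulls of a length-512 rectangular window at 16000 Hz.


Main lobe width for a rectangular window:
Width = 2 * fs / N
      = 2 * 16000 / 512
      = 32000 / 512
      = 62.5 Hz

62.5 Hz


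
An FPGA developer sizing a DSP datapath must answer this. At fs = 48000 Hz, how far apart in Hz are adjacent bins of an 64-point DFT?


DFT frequency resolution:
df = fs / N
   = 48000 / 64
   = 750.0 Hz

750.0 Hz


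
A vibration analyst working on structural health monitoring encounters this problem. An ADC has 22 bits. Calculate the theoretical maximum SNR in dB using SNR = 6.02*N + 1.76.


Theoretical SNR for a full-scale sinusoid:
SNR = 6.02 * N + 1.76
    = 6.02 * 22 + 1.76
    = 132.44 + 1.76
    = 134.2 dB

134.2 dB


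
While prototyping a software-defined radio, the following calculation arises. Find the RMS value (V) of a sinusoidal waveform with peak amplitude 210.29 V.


RMS voltage for a sinusoidal waveform:
V_rms = V_peak / sqrt(2)
      = 210.29 / 1.414214
      = 148.697 V

148.697 V


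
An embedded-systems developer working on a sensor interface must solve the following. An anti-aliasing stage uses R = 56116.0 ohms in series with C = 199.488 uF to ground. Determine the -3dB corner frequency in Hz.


Cutoff frequency of a first-order RC filter:
fc = 1 / (2 * pi * R * C)
C = 199.488 uF = 0.000199488 F
fc = 1 / (2 * pi * 56116.0 * 0.000199488)
   = 1 / 70.336920679469
   = 0.014217 Hz

0.014217 Hz


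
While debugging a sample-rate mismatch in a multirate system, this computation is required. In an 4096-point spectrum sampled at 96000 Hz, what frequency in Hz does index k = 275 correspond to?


Frequency of DFT bin k:
f_k = k * fs / N
    = 275 * 96000 / 4096
    = 26400000 / 4096
    = 6445.312 Hz

6445.312 Hz


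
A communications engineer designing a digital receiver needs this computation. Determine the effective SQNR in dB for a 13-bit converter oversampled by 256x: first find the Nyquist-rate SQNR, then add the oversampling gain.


Step 1 — baseline SQNR at Nyquist:
SQNR_base = 6.02*N + 1.76
          = 6.02*13 + 1.76
          = 80.02 dB

Step 2 — oversampling processing gain:
G = 10*log10(OSR) = 10*log10(256) = 24.08 dB

Step 3 — total:
SQNR_total = 80.02 + 24.08 = 104.1 dB

Base SQNR = 80.02 dB; oversampled SQNR = 104.1 dB


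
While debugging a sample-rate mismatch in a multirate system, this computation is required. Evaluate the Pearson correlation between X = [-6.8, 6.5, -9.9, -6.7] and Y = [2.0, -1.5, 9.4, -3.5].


Pearson correlation coefficient (population):
r = cov(X,Y) / (std(X) * std(Y))
Mean X = -4.225, Mean Y = 1.6
Cov(X,Y) = -16.48
Std(X) = 6.324308, Std(Y) = 4.914774
r = -0.5302

-0.5302


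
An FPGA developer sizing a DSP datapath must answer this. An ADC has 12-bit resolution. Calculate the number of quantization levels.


Number of quantization levels = 2^N
= 2^12
= 4096

4096


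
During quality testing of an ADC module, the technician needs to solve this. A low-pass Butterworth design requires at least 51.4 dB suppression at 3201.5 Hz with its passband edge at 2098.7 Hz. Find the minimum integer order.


Butterworth filter order formula:
n = log10(10^(A/10) - 1) / (2 * log10(f_stop/f_pass))
10^(51.4/10) - 1 = 138037.4265
f_stop/f_pass = 3201.5 / 2098.7 = 1.5255
n = 14.0128 -> ceil = 15

15


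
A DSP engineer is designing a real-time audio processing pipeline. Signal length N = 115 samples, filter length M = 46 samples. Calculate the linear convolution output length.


Linear convolution output length:
L = N + M - 1
  = 115 + 46 - 1
  = 160 samples

160


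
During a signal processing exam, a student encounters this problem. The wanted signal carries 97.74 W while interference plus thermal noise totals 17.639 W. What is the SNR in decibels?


SNR in decibels:
SNR = 10 * log10(Ps / Pn)
    = 10 * log10(97.74 / 17.639)
    = 10 * log10(5.5411)
    = 10 * 0.7436
    = 7.44 dB

7.44 dB


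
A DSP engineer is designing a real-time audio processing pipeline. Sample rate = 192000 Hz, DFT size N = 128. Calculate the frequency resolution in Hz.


DFT frequency resolution:
df = fs / N
   = 192000 / 128
   = 1500.0 Hz

1500.0 Hz


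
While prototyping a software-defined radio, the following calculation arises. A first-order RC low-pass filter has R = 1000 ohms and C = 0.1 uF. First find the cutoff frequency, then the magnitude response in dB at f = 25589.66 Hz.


Step 1 — cutoff frequency:
fc = 1 / (2*pi*R*C)
C = 0.1 uF = 1e-07 F
fc = 1 / (2*pi*1000*1e-07)
   = 1591.549 Hz

Step 2 — magnitude at f = 25589.66 Hz:
|H(f)| = 1 / sqrt(1 + (f/fc)^2)
f/fc = 25589.66 / 1591.549 = 16.078462
|H| = 1 / sqrt(1 + 258.51694) = 0.0620751
|H|_dB = 20*log10(0.0620751) = -24.14 dB

fc = 1591.549 Hz; |H(25589.66 Hz)| = -24.14 dB


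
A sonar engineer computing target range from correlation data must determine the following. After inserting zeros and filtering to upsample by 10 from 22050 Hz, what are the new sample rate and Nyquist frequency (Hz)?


Step 1 — output sample rate after interpolation by L:
fs_out = L * fs_in = 10 * 22050 = 220500 Hz

Step 2 — Nyquist frequency of the output stream:
f_Nyq = fs_out / 2 = 220500 / 2 = 110250.0 Hz

fs_out = 220500 Hz; f_Nyquist = 110250.0 Hz


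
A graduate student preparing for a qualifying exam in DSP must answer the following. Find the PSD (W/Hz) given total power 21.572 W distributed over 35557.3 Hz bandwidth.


Power spectral density:
PSD = P / BW
    = 21.572 / 35557.3
    = 0.00060668 W/Hz

0.00060668 W/Hz


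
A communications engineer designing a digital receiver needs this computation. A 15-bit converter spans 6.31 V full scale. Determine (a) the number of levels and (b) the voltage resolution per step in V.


Step 1 — number of quantization levels:
L = 2^N = 2^15 = 32768

Step 2 — LSB step size:
delta = Vfs / L
      = 6.31 / 32768
      = 0.00019257 V

Levels = 32768; step size = 0.00019257 V


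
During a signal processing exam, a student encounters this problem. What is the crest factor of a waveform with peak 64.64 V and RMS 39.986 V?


Crest factor is the ratio of peak to RMS:
CF = V_peak / V_rms
   = 64.64 / 39.986
   = 1.6166

1.6166


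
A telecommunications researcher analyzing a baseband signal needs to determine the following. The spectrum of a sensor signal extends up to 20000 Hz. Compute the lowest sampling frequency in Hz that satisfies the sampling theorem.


The Nyquist rate is twice the maximum frequency component.
fs_min = 2 * fmax
      = 2 * 20000
      = 40000 Hz

40000


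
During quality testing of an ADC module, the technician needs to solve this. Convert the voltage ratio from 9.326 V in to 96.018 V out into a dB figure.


Voltage gain in dB:
G = 20 * log10(Vout / Vin)
  = 20 * log10(96.018 / 9.326)
  = 20 * log10(10.295732)
  = 20 * 1.012657
  = 20.25 dB

20.25 dB


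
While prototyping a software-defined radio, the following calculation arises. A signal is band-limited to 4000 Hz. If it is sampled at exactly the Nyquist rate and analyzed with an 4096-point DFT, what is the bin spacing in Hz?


Step 1 — Nyquist sampling rate:
fs = 2 * fmax = 2 * 4000 = 8000 Hz

Step 2 — DFT bin spacing:
df = fs / N = 8000 / 4096 = 1.9531 Hz

1.9531 Hz


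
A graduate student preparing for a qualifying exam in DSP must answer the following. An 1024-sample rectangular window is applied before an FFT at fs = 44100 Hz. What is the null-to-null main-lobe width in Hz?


Main lobe width for a rectangular window:
Width = 2 * fs / N
      = 2 * 44100 / 1024
      = 88200 / 1024
      = 86.133 Hz

86.133 Hz


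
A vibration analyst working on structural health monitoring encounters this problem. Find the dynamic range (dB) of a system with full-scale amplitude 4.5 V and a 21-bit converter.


Dynamic range from full-scale to LSB:
V_min = V_max / 2^bits = 4.5 / 2^21
DR = 20 * log10(V_max / V_min)
   = 20 * log10(2^21)
   = 20 * 21 * log10(2)
   = 126.43 dB

126.43 dB


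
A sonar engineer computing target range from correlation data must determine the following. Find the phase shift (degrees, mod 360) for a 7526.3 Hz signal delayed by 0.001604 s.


Phase shift from frequency and time delay:
phi = 360 * f * t_delay
    = 360 * 7526.3 * 0.001604
    = 4345.99 degrees
    mod 360 = 25.99 degrees

25.99 degrees


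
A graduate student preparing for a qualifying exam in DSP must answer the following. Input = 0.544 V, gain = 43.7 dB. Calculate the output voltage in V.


Output voltage from dB gain:
V_out = V_in * 10^(gain_dB / 20)
      = 0.544 * 10^(43.7 / 20)
      = 0.544 * 153.108746
      = 83.2912 V

83.2912 V


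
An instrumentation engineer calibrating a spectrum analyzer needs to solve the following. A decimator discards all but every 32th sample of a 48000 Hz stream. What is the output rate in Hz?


Decimation reduces the sample rate:
fs_out = fs_in / M
       = 48000 / 32
       = 1500.0 Hz

1500.0 Hz


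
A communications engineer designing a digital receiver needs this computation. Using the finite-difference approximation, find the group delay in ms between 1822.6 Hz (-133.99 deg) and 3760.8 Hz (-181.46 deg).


Group delay from phase difference:
tau = -d(phi)/d(omega)
d(phi) = -47.47 deg = -0.828508 rad
d(omega) = 2*pi*(3760.8 - 1822.6) = 12178.0698 rad/s
tau = -(-0.828508) / 12178.0698
    = 0.068 ms

0.068 ms


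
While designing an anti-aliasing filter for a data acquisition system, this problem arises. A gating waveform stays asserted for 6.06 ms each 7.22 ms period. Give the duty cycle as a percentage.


Duty cycle as a percentage:
DC = (t_on / T) * 100
   = (6.06 / 7.22) * 100
   = 0.839335 * 100
   = 83.93 %

83.93 %


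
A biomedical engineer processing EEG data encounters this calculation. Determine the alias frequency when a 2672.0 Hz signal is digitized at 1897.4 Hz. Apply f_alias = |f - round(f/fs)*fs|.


Compute the nearest integer multiple of fs to the signal:
n = round(2672.0 / 1897.4) = 1
f_alias = |2672.0 - 1 * 1897.4|
        = |2672.0 - 1897.4|
        = 774.6 Hz

774.6


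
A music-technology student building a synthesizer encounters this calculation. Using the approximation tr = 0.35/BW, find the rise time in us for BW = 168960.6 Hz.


Rise time from bandwidth relationship:
tr = 0.35 / BW
   = 0.35 / 168960.6
   = 2.071488856e-06 s
   = 2.0715 us

2.0715 us


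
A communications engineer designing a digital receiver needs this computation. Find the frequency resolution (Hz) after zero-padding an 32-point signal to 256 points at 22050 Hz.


Frequency resolution after zero-padding:
N_padded = 32 * 8 = 256
df = fs / N_padded
   = 22050 / 256
   = 86.1328 Hz

86.1328 Hz


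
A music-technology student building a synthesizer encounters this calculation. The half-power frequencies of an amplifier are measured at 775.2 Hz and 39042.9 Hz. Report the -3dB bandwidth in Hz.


Bandwidth is the difference of -3dB frequencies:
BW = f_high - f_low
   = 39042.9 - 775.2
   = 38267.7 Hz

38267.7 Hz


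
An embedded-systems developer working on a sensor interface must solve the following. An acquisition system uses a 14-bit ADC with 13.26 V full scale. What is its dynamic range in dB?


Dynamic range from full-scale to LSB:
V_min = V_max / 2^bits = 13.26 / 2^14
DR = 20 * log10(V_max / V_min)
   = 20 * log10(2^14)
   = 20 * 14 * log10(2)
   = 84.29 dB

84.29 dB


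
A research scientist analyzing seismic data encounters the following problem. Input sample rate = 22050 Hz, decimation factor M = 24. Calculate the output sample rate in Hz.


Decimation reduces the sample rate:
fs_out = fs_in / M
       = 22050 / 24
       = 918.75 Hz

918.75 Hz


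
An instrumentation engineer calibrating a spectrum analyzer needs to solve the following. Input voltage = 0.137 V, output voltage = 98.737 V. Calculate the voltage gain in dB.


Voltage gain in dB:
G = 20 * log10(Vout / Vin)
  = 20 * log10(98.737 / 0.137)
  = 20 * log10(720.708029)
  = 20 * 2.857759
  = 57.16 dB

57.16 dB


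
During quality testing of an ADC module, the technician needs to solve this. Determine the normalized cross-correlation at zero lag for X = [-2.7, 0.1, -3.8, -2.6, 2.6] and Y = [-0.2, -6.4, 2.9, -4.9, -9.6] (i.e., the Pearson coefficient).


Pearson correlation coefficient (population):
r = cov(X,Y) / (std(X) * std(Y))
Mean X = -1.28, Mean Y = -3.64
Cov(X,Y) = -9.3272
Std(X) = 2.326714, Std(Y) = 4.457174
r = -0.8994

-0.8994


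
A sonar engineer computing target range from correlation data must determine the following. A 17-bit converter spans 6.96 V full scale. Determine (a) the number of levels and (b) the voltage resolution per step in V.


Step 1 — number of quantization levels:
L = 2^N = 2^17 = 131072

Step 2 — LSB step size:
delta = Vfs / L
      = 6.96 / 131072
      = 5.31e-05 V

Levels = 131072; step size = 5.31e-05 V


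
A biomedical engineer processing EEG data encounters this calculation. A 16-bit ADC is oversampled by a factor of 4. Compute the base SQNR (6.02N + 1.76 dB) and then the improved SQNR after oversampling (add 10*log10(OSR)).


Step 1 — baseline SQNR at Nyquist:
SQNR_base = 6.02*N + 1.76
          = 6.02*16 + 1.76
          = 98.08 dB

Step 2 — oversampling processing gain:
G = 10*log10(OSR) = 10*log10(4) = 6.02 dB

Step 3 — total:
SQNR_total = 98.08 + 6.02 = 104.1 dB

Base SQNR = 98.08 dB; oversampled SQNR = 104.1 dB


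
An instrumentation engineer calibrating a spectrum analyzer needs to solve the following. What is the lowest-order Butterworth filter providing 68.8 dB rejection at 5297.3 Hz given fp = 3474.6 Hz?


Butterworth filter order formula:
n = log10(10^(A/10) - 1) / (2 * log10(f_stop/f_pass))
10^(68.8/10) - 1 = 7585774.7503
f_stop/f_pass = 5297.3 / 3474.6 = 1.5246
n = 18.7824 -> ceil = 19

19


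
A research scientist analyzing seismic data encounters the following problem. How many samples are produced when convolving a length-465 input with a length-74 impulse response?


Linear convolution output length:
L = N + M - 1
  = 465 + 74 - 1
  = 538 samples

538


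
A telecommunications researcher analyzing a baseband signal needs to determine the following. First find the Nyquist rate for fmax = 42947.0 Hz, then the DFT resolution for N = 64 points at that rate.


Step 1 — Nyquist sampling rate:
fs = 2 * fmax = 2 * 42947.0 = 85894.0 Hz

Step 2 — DFT bin spacing:
df = fs / N = 85894.0 / 64 = 1342.0938 Hz

1342.0938 Hz


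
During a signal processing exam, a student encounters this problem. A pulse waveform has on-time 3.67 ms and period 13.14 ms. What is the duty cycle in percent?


Duty cycle as a percentage:
DC = (t_on / T) * 100
   = (3.67 / 13.14) * 100
   = 0.2793 * 100
   = 27.93 %

27.93 %


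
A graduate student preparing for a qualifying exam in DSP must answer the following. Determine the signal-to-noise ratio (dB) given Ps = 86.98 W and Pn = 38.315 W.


SNR in decibels:
SNR = 10 * log10(Ps / Pn)
    = 10 * log10(86.98 / 38.315)
    = 10 * log10(2.2701)
    = 10 * 0.3561
    = 3.56 dB

3.56 dB


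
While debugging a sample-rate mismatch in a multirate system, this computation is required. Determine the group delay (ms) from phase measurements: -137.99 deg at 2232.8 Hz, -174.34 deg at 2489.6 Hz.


Group delay from phase difference:
tau = -d(phi)/d(omega)
d(phi) = -36.35 deg = -0.634427 rad
d(omega) = 2*pi*(2489.6 - 2232.8) = 1613.522 rad/s
tau = -(-0.634427) / 1613.522
    = 0.3932 ms

0.3932 ms


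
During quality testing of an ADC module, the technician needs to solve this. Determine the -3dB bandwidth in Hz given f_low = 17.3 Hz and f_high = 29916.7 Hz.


Bandwidth is the difference of -3dB frequencies:
BW = f_high - f_low
   = 29916.7 - 17.3
   = 29899.4 Hz

29899.4 Hz


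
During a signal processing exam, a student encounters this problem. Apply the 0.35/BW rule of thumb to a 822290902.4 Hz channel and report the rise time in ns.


Rise time from bandwidth relationship:
tr = 0.35 / BW
   = 0.35 / 822290902.4
   = 4.25640122e-10 s
   = 0.4256 ns

0.4256 ns


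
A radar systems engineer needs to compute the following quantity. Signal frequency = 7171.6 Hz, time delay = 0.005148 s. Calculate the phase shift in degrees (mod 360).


Phase shift from frequency and time delay:
phi = 360 * f * t_delay
    = 360 * 7171.6 * 0.005148
    = 13290.98 degrees
    mod 360 = 330.98 degrees

330.98 degrees


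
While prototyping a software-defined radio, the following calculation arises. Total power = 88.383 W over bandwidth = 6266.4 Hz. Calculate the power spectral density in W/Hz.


Power spectral density:
PSD = P / BW
    = 88.383 / 6266.4
    = 0.01410427 W/Hz

0.01410427 W/Hz


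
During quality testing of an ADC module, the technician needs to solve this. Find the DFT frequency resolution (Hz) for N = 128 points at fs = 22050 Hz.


DFT frequency resolution:
df = fs / N
   = 22050 / 128
   = 172.2656 Hz

172.2656 Hz


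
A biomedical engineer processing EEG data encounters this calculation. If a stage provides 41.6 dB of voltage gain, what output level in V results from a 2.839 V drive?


Output voltage from dB gain:
V_out = V_in * 10^(gain_dB / 20)
      = 2.839 * 10^(41.6 / 20)
      = 2.839 * 120.226443
      = 341.3229 V

341.3229 V


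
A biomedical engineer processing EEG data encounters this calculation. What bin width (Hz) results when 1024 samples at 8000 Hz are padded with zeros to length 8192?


Frequency resolution after zero-padding:
N_padded = 1024 * 8 = 8192
df = fs / N_padded
   = 8000 / 8192
   = 0.9766 Hz

0.9766 Hz


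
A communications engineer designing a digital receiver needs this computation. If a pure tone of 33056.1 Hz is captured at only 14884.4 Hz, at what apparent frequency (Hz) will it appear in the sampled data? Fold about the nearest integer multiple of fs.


Compute the nearest integer multiple of fs to the signal:
n = round(33056.1 / 14884.4) = 2
f_alias = |33056.1 - 2 * 14884.4|
        = |33056.1 - 29768.8|
        = 3287.3 Hz

3287.3


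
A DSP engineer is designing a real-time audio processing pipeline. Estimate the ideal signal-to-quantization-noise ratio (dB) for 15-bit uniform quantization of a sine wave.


Theoretical SNR for a full-scale sinusoid:
SNR = 6.02 * N + 1.76
    = 6.02 * 15 + 1.76
    = 90.3 + 1.76
    = 92.06 dB

92.06 dB


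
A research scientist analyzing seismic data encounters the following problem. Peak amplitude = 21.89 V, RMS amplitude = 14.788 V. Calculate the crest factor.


Crest factor is the ratio of peak to RMS:
CF = V_peak / V_rms
   = 21.89 / 14.788
   = 1.4803

1.4803


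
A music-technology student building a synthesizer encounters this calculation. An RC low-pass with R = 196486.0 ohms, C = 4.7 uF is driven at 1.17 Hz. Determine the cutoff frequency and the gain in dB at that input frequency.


Step 1 — cutoff frequency:
fc = 1 / (2*pi*R*C)
C = 4.7 uF = 4.7e-06 F
fc = 1 / (2*pi*196486.0*4.7e-06)
   = 0.172342 Hz

Step 2 — magnitude at f = 1.17 Hz:
|H(f)| = 1 / sqrt(1 + (f/fc)^2)
f/fc = 1.17 / 0.172342 = 6.788827
|H| = 1 / sqrt(1 + 46.088172) = 0.1457284
|H|_dB = 20*log10(0.1457284) = -16.73 dB

fc = 0.172342 Hz; |H(1.17 Hz)| = -16.73 dB


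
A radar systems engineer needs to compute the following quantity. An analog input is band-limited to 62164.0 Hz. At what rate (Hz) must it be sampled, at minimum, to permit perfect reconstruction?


The Nyquist rate is twice the maximum frequency component.
fs_min = 2 * fmax
      = 2 * 62164.0
      = 124328.0 Hz

124328.0


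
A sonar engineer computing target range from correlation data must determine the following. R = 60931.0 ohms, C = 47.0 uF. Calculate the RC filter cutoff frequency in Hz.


Cutoff frequency of a first-order RC filter:
fc = 1 / (2 * pi * R * C)
C = 47.0 uF = 4.7e-05 F
fc = 1 / (2 * pi * 60931.0 * 4.7e-05)
   = 1 / 17.993515905733
   = 0.055576 Hz

0.055576 Hz


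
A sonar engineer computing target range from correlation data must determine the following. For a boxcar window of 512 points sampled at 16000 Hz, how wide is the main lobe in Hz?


Main lobe width for a rectangular window:
Width = 2 * fs / N
      = 2 * 16000 / 512
      = 32000 / 512
      = 62.5 Hz

62.5 Hz


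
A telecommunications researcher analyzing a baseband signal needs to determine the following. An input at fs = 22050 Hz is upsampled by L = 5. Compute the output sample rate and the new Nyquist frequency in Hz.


Step 1 — output sample rate after interpolation by L:
fs_out = L * fs_in = 5 * 22050 = 110250 Hz

Step 2 — Nyquist frequency of the output stream:
f_Nyq = fs_out / 2 = 110250 / 2 = 55125.0 Hz

fs_out = 110250 Hz; f_Nyquist = 55125.0 Hz


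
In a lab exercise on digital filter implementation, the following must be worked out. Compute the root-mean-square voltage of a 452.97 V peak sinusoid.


RMS voltage for a sinusoidal waveform:
V_rms = V_peak / sqrt(2)
      = 452.97 / 1.414214
      = 320.298 V

320.298 V


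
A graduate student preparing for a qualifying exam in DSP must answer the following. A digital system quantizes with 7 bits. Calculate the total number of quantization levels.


Number of quantization levels = 2^N
= 2^7
= 128

128


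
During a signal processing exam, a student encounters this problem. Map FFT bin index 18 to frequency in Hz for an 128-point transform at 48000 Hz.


Frequency of DFT bin k:
f_k = k * fs / N
    = 18 * 48000 / 128
    = 864000 / 128
    = 6750.0 Hz

6750.0 Hz


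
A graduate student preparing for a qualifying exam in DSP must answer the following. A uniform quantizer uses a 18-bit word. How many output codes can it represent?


Number of quantization levels = 2^N
= 2^18
= 262144

262144


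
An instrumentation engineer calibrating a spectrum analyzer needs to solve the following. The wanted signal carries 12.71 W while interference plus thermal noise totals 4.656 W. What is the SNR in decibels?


SNR in decibels:
SNR = 10 * log10(Ps / Pn)
    = 10 * log10(12.71 / 4.656)
    = 10 * log10(2.7298)
    = 10 * 0.4361
    = 4.36 dB

4.36 dB


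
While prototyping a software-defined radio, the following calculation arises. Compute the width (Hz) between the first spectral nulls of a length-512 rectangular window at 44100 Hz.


Main lobe width for a rectangular window:
Width = 2 * fs / N
      = 2 * 44100 / 512
      = 88200 / 512
      = 172.266 Hz

172.266 Hz


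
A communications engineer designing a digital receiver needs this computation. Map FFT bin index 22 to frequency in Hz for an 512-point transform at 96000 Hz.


Frequency of DFT bin k:
f_k = k * fs / N
    = 22 * 96000 / 512
    = 2112000 / 512
    = 4125.0 Hz

4125.0 Hz


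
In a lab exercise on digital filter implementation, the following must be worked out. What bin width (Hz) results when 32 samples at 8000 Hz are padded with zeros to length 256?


Frequency resolution after zero-padding:
N_padded = 32 * 8 = 256
df = fs / N_padded
   = 8000 / 256
   = 31.25 Hz

31.25 Hz


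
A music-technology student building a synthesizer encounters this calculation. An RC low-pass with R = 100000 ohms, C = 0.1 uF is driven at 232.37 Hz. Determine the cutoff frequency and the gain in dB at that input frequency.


Step 1 — cutoff frequency:
fc = 1 / (2*pi*R*C)
C = 0.1 uF = 1e-07 F
fc = 1 / (2*pi*100000*1e-07)
   = 15.9155 Hz

Step 2 — magnitude at f = 232.37 Hz:
|H(f)| = 1 / sqrt(1 + (f/fc)^2)
f/fc = 232.37 / 15.9155 = 14.600232
|H| = 1 / sqrt(1 + 213.166774) = 0.068332
|H|_dB = 20*log10(0.068332) = -23.31 dB

fc = 15.9155 Hz; |H(232.37 Hz)| = -23.31 dB


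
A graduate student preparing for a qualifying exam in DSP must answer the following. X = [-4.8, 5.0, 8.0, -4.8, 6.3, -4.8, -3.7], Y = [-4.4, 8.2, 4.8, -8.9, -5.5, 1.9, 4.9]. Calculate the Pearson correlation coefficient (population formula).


Pearson correlation coefficient (population):
r = cov(X,Y) / (std(X) * std(Y))
Mean X = 0.1714, Mean Y = 0.1429
Cov(X,Y) = 11.59551
Std(X) = 5.494078, Std(Y) = 5.935091
r = 0.3556

0.3556


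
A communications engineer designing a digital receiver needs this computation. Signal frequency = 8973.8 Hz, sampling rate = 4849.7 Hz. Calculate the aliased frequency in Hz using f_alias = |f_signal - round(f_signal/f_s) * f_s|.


Compute the nearest integer multiple of fs to the signal:
n = round(8973.8 / 4849.7) = 2
f_alias = |8973.8 - 2 * 4849.7|
        = |8973.8 - 9699.4|
        = 725.6 Hz

725.6


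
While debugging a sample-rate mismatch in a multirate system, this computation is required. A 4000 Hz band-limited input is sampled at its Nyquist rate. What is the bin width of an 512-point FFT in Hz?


Step 1 — Nyquist sampling rate:
fs = 2 * fmax = 2 * 4000 = 8000 Hz

Step 2 — DFT bin spacing:
df = fs / N = 8000 / 512 = 15.625 Hz

15.625 Hz


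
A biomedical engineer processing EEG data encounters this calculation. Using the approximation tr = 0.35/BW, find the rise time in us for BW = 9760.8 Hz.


Rise time from bandwidth relationship:
tr = 0.35 / BW
   = 0.35 / 9760.8
   = 3.585771658e-05 s
   = 35.8577 us

35.8577 us


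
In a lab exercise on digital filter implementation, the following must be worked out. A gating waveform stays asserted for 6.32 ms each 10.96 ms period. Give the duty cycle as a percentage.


Duty cycle as a percentage:
DC = (t_on / T) * 100
   = (6.32 / 10.96) * 100
   = 0.576642 * 100
   = 57.66 %

57.66 %


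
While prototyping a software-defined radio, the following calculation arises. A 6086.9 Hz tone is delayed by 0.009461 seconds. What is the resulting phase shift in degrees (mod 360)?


Phase shift from frequency and time delay:
phi = 360 * f * t_delay
    = 360 * 6086.9 * 0.009461
    = 20731.74 degrees
    mod 360 = 211.74 degrees

211.74 degrees


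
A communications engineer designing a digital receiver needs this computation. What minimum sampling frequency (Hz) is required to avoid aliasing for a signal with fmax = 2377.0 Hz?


The Nyquist rate is twice the maximum frequency component.
fs_min = 2 * fmax
      = 2 * 2377.0
      = 4754.0 Hz

4754.0


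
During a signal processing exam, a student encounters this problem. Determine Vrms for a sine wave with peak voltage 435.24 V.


RMS voltage for a sinusoidal waveform:
V_rms = V_peak / sqrt(2)
      = 435.24 / 1.414214
      = 307.761 V

307.761 V


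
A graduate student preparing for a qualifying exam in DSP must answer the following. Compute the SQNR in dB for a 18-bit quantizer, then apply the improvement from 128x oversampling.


Step 1 — baseline SQNR at Nyquist:
SQNR_base = 6.02*N + 1.76
          = 6.02*18 + 1.76
          = 110.12 dB

Step 2 — oversampling processing gain:
G = 10*log10(OSR) = 10*log10(128) = 21.07 dB

Step 3 — total:
SQNR_total = 110.12 + 21.07 = 131.19 dB

Base SQNR = 110.12 dB; oversampled SQNR = 131.19 dB


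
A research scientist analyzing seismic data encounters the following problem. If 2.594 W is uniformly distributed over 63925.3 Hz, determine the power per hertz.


Power spectral density:
PSD = P / BW
    = 2.594 / 63925.3
    = 4.058e-05 W/Hz

4.058e-05 W/Hz


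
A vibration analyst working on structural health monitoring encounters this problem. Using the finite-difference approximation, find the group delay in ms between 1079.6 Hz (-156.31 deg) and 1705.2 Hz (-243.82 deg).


Group delay from phase difference:
tau = -d(phi)/d(omega)
d(phi) = -87.51 deg = -1.527338 rad
d(omega) = 2*pi*(1705.2 - 1079.6) = 3930.7607 rad/s
tau = -(-1.527338) / 3930.7607
    = 0.3886 ms

0.3886 ms


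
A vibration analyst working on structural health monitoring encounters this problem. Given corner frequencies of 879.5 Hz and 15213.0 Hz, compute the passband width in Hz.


Bandwidth is the difference of -3dB frequencies:
BW = f_high - f_low
   = 15213.0 - 879.5
   = 14333.5 Hz

14333.5 Hz


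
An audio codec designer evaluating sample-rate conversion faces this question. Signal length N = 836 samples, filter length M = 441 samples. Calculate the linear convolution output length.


Linear convolution output length:
L = N + M - 1
  = 836 + 441 - 1
  = 1276 samples

1276


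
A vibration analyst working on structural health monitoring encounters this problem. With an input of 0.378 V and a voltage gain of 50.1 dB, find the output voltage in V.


Output voltage from dB gain:
V_out = V_in * 10^(gain_dB / 20)
      = 0.378 * 10^(50.1 / 20)
      = 0.378 * 319.889511
      = 120.9182 V

120.9182 V


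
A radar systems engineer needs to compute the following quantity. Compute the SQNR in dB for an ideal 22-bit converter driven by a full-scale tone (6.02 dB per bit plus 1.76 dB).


Theoretical SNR for a full-scale sinusoid:
SNR = 6.02 * N + 1.76
    = 6.02 * 22 + 1.76
    = 132.44 + 1.76
    = 134.2 dB

134.2 dB


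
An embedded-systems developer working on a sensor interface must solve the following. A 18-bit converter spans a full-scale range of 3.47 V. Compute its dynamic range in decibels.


Dynamic range from full-scale to LSB:
V_min = V_max / 2^bits = 3.47 / 2^18
DR = 20 * log10(V_max / V_min)
   = 20 * log10(2^18)
   = 20 * 18 * log10(2)
   = 108.37 dB

108.37 dB


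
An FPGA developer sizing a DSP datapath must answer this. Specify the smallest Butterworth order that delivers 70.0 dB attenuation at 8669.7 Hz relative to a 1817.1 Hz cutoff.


Butterworth filter order formula:
n = log10(10^(A/10) - 1) / (2 * log10(f_stop/f_pass))
10^(70.0/10) - 1 = 9999999.0
f_stop/f_pass = 8669.7 / 1817.1 = 4.7712
n = 5.1575 -> ceil = 6

6


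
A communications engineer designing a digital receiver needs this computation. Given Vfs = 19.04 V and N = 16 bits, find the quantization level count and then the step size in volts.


Step 1 — number of quantization levels:
L = 2^N = 2^16 = 65536

Step 2 — LSB step size:
delta = Vfs / L
      = 19.04 / 65536
      = 0.00029053 V

Levels = 65536; step size = 0.00029053 V


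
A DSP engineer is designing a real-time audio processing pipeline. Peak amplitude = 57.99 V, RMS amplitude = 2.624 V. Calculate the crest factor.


Crest factor is the ratio of peak to RMS:
CF = V_peak / V_rms
   = 57.99 / 2.624
   = 22.0998

22.0998


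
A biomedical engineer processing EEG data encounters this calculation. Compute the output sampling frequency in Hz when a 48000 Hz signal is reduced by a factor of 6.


Decimation reduces the sample rate:
fs_out = fs_in / M
       = 48000 / 6
       = 8000.0 Hz

8000.0 Hz


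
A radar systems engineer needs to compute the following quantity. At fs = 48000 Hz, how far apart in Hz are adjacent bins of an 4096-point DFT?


DFT frequency resolution:
df = fs / N
   = 48000 / 4096
   = 11.7188 Hz

11.7188 Hz


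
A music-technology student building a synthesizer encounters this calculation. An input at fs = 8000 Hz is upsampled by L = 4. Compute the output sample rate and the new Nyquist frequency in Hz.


Step 1 — output sample rate after interpolation by L:
fs_out = L * fs_in = 4 * 8000 = 32000 Hz

Step 2 — Nyquist frequency of the output stream:
f_Nyq = fs_out / 2 = 32000 / 2 = 16000.0 Hz

fs_out = 32000 Hz; f_Nyquist = 16000.0 Hz


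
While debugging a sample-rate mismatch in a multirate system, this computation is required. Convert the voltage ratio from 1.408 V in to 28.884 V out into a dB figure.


Voltage gain in dB:
G = 20 * log10(Vout / Vin)
  = 20 * log10(28.884 / 1.408)
  = 20 * log10(20.514205)
  = 20 * 1.312055
  = 26.24 dB

26.24 dB


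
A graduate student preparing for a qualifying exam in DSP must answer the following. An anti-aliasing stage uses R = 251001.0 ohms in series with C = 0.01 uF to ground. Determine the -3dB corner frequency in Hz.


Cutoff frequency of a first-order RC filter:
fc = 1 / (2 * pi * R * C)
C = 0.01 uF = 1e-08 F
fc = 1 / (2 * pi * 251001.0 * 1e-08)
   = 1 / 0.015770857952874
   = 63.408091 Hz

63.408091 Hz
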